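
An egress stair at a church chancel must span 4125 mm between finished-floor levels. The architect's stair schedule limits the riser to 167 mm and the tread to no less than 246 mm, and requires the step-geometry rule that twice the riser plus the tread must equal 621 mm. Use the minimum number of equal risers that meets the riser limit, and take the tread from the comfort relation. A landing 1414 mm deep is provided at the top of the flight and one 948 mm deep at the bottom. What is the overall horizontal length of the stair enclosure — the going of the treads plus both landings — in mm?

4125 / 167 = 24.701 → round up to 25 risers.
R = 4125 ÷ 25 = 165 mm.
From 2R + T = 621: T = 621 − 330 = 291 mm.
25 risers give 24 treads; going = 24 × 291 = 6984 mm.
Enclosure = 6984 + 1414 + 948 = 9346 mm.

9346 mm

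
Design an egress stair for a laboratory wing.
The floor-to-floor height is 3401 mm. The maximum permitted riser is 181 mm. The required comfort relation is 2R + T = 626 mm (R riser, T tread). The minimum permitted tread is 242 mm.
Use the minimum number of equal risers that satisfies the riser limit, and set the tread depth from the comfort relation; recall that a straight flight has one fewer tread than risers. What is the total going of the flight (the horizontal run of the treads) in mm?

3401 / 181 = 18.79, so 19 risers are needed.
R = 3401 ÷ 19 = 179 mm.
From 2R + T = 626: T = 626 − 358 = 268 mm.
Going = (19 − 1) × 268 = 4824 mm.

4824 mm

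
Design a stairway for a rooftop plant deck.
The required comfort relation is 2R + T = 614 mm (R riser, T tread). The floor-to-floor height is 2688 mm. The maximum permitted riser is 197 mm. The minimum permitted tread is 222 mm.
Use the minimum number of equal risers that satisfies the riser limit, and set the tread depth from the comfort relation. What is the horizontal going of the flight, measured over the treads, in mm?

⌈2688/197⌉ = 14 risers.
R = 2688 ÷ 14 = 192 mm.
Tread T = 614 − 2 × 192 = 230 mm (≥ 222 mm).
14 risers give 13 treads; going = 13 × 230 = 2990 mm.

2990 mm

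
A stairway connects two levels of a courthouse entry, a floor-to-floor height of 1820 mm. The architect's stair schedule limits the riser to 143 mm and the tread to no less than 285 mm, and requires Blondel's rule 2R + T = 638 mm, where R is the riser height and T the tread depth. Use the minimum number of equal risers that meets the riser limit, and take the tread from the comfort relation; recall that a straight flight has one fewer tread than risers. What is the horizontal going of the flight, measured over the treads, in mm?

4296 mm

1820 / 143 = 12.73, so 13 risers are needed.
Each riser is 1820/13 = 140 mm (≤ 143 mm).
From 2R + T = 638: T = 638 − 280 = 358 mm.
Treads = 13 − 1 = 12; going = 12 × 358 = 4296 mm.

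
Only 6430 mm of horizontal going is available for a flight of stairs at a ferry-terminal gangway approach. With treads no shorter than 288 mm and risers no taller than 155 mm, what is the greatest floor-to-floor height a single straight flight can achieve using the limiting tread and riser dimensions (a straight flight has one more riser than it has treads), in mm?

3565 mm

Treads that fit: ⌊6430 / 288⌋ = 22.
Risers = treads + 1 = 23.
Maximum height = 23 × 155 = 3565 mm.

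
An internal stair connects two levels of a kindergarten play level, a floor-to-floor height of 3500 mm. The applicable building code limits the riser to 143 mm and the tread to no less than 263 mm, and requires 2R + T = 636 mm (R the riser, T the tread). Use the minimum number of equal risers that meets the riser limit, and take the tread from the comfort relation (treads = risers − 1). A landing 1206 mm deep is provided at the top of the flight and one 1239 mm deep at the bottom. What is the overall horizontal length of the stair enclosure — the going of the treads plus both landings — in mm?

⌈3500/143⌉ = 25 risers.
R = 3500 ÷ 25 = 140 mm.
T = 636 − 2·140 = 356 mm, which satisfies the 263 mm minimum.
Going = (25 − 1) × 356 = 8544 mm.
Add landings: 8544 + 1206 + 1239 = 10989 mm.

10989 mm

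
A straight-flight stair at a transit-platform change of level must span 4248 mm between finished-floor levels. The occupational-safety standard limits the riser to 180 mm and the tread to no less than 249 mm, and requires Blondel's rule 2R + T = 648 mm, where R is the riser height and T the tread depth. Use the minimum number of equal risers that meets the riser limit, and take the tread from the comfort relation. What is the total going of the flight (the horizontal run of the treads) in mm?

⌈4248/180⌉ = 24 risers.
Riser R = 4248 / 24 = 177 mm, within the 180 mm limit.
Tread T = 648 − 2 × 177 = 294 mm (≥ 249 mm).
24 risers give 23 treads; going = 23 × 294 = 6762 mm.

6762 mm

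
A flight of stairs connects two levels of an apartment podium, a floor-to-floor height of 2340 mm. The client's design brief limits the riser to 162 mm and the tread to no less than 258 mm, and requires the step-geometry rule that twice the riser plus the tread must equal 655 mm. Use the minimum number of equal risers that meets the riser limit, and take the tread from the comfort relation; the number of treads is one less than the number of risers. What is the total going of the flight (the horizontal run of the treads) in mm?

4802 mm

2340 / 162 = 14.44, so 15 risers are needed.
R = 2340 ÷ 15 = 156 mm.
Tread T = 655 − 2 × 156 = 343 mm (≥ 258 mm).
15 risers give 14 treads; going = 14 × 343 = 4802 mm.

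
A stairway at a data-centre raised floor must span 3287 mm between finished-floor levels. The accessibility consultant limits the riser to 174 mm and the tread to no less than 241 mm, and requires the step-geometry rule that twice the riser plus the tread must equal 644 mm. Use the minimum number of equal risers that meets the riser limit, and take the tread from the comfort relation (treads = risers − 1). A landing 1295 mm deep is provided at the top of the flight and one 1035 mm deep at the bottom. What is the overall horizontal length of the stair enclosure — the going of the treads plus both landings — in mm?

⌈3287/174⌉ = 19 risers.
Each riser is 3287/19 = 173 mm (≤ 174 mm).
Tread T = 644 − 2 × 173 = 298 mm (≥ 241 mm).
Going = (19 − 1) × 298 = 5364 mm.
Enclosure = 5364 + 1295 + 1035 = 7694 mm.

7694 mm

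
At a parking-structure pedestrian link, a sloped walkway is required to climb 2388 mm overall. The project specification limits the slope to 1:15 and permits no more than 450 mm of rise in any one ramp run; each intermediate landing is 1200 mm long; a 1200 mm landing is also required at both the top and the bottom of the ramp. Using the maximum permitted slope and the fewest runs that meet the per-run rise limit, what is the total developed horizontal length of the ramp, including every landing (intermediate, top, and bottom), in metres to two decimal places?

44.22 m

2388 / 450 = 5.31, so 6 ramp runs are needed. That means 5 intermediate landings.
Horizontal run for 2388 mm of rise at 1:15 is 2388 × 15 = 35820 mm.
5 intermediate landings contribute 5 × 1200 = 6000 mm.
Top and bottom landings: 2 × 1200 = 2400 mm.
Total = 35820 + 6000 + 2400 = 44220 mm.
= 44.22 m.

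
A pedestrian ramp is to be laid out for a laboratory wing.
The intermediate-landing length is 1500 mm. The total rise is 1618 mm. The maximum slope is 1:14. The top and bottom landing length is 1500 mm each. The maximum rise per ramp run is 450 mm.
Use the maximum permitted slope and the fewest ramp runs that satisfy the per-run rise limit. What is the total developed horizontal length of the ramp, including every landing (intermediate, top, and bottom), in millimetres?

30152 mm

1618 / 450 = 3.596 → round up to 4 ramp runs. That means 3 intermediate landings.
Ramp run (horizontal) at 1:14: 1618 × 14 = 22652 mm.
3 intermediate landings contribute 3 × 1500 = 4500 mm.
Top and bottom landings: 2 × 1500 = 3000 mm.
Total = 22652 + 4500 + 3000 = 30152 mm.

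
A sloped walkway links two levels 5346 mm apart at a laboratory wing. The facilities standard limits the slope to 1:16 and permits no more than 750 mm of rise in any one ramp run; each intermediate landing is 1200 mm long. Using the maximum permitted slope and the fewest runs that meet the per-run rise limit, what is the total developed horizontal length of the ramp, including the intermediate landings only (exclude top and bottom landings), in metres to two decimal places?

93.94 m

5346 / 750 = 7.13, so 8 ramp runs are needed. That means 7 intermediate landings.
Horizontal run for 5346 mm of rise at 1:16 is 5346 × 16 = 85536 mm.
Intermediate landings: 7 × 1200 = 8400 mm.
Total developed length = 85536 + 8400 = 93936 mm.
= 93.94 m.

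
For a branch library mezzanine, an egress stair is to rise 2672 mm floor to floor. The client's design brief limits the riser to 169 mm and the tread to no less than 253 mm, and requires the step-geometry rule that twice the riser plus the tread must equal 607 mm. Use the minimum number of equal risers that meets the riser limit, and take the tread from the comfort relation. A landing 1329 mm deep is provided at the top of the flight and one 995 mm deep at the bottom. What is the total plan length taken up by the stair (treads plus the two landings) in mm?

At most 169 each: 2672/169 = 15.81, giving 16 risers.
Riser R = 2672 / 16 = 167 mm, within the 169 mm limit.
T = 607 − 2·167 = 273 mm, which satisfies the 253 mm minimum.
16 risers give 15 treads; going = 15 × 273 = 4095 mm.
Enclosure = 4095 + 1329 + 995 = 6419 mm.

6419 mm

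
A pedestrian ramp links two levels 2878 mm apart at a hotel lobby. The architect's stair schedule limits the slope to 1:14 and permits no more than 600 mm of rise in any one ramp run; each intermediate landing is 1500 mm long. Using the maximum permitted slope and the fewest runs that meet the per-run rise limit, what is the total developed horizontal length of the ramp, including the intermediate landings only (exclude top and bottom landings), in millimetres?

⌈2878/600⌉ = 5 ramp runs. That means 4 intermediate landings.
Horizontal run for 2878 mm of rise at 1:14 is 2878 × 14 = 40292 mm.
4 intermediate landings contribute 4 × 1500 = 6000 mm.
Developed length = 40292 + 6000 = 46292 mm.

46292 mm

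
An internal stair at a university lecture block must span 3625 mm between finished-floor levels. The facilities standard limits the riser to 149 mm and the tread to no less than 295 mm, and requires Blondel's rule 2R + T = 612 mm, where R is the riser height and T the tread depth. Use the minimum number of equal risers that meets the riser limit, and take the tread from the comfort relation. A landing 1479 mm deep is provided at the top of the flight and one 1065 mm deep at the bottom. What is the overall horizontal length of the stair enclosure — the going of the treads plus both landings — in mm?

⌈3625/149⌉ = 25 risers.
R = 3625 ÷ 25 = 145 mm.
From 2R + T = 612: T = 612 − 290 = 322 mm.
25 risers give 24 treads; going = 24 × 322 = 7728 mm.
Enclosure = 7728 + 1479 + 1065 = 10272 mm.

10272 mm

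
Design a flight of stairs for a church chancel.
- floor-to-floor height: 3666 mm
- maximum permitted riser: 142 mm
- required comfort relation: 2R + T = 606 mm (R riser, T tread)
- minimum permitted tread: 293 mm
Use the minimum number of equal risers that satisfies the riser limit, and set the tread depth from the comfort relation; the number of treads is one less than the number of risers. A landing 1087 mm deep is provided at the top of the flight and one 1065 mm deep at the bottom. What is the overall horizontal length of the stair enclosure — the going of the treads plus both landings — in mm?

10252 mm

At most 142 each: 3666/142 = 25.82, giving 26 risers.
Riser R = 3666 / 26 = 141 mm, within the 142 mm limit.
From 2R + T = 606: T = 606 − 282 = 324 mm.
26 risers give 25 treads; going = 25 × 324 = 8100 mm.
Enclosure = 8100 + 1087 + 1065 = 10252 mm.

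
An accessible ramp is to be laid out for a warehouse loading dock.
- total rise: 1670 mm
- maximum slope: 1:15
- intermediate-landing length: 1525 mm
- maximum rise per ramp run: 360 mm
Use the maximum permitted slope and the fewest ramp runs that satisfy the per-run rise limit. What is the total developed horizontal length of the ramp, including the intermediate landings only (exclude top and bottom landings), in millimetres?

⌈1670/360⌉ = 5 ramp runs. That means 4 intermediate landings.
Horizontal run for 1670 mm of rise at 1:15 is 1670 × 15 = 25050 mm.
4 intermediate landings contribute 4 × 1525 = 6100 mm.
Total developed length = 25050 + 6100 = 31150 mm.

31150 mm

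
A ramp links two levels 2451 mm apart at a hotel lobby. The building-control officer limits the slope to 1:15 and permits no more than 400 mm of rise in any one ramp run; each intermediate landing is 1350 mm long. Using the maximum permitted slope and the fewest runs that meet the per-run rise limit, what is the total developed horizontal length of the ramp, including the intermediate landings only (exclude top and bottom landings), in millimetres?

⌈2451/400⌉ = 7 ramp runs. That means 6 intermediate landings.
Horizontal run for 2451 mm of rise at 1:15 is 2451 × 15 = 36765 mm.
6 intermediate landings contribute 6 × 1350 = 8100 mm.
Total developed length = 36765 + 8100 = 44865 mm.

44865 mm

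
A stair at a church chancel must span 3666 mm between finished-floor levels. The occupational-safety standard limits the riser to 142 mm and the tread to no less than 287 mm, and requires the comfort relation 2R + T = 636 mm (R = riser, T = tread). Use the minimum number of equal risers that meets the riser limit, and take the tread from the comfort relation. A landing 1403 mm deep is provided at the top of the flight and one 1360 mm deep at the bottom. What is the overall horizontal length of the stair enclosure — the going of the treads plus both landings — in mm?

11613 mm

⌈3666/142⌉ = 26 risers.
Each riser is 3666/26 = 141 mm (≤ 142 mm).
Tread T = 636 − 2 × 141 = 354 mm (≥ 287 mm).
Treads = 26 − 1 = 25; going = 25 × 354 = 8850 mm.
Enclosure = 8850 + 1403 + 1360 = 11613 mm.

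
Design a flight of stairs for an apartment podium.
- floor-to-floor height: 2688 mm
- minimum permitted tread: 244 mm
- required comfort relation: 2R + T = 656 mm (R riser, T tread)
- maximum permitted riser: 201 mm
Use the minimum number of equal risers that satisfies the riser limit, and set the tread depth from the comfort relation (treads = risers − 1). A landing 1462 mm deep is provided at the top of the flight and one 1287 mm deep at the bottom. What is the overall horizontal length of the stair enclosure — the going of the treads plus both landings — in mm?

2688 / 201 = 13.373 → round up to 14 risers.
R = 2688 ÷ 14 = 192 mm.
T = 656 − 2·192 = 272 mm, which satisfies the 244 mm minimum.
14 risers give 13 treads; going = 13 × 272 = 3536 mm.
Add landings: 3536 + 1462 + 1287 = 6285 mm.

6285 mm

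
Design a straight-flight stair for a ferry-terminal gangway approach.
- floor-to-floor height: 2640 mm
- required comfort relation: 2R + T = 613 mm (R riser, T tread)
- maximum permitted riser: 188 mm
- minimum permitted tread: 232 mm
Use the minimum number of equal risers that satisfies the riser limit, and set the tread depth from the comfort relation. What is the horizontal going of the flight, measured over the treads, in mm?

⌈2640/188⌉ = 15 risers.
Riser R = 2640 / 15 = 176 mm, within the 188 mm limit.
Tread T = 613 − 2 × 176 = 261 mm (≥ 232 mm).
15 risers give 14 treads; going = 14 × 261 = 3654 mm.

3654 mm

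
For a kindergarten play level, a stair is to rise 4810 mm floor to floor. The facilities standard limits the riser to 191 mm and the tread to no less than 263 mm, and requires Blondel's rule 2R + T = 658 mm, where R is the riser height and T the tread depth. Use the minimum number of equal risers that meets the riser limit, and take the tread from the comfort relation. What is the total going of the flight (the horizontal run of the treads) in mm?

7200 mm

At most 191 each: 4810/191 = 25.18, giving 26 risers.
Riser R = 4810 / 26 = 185 mm, within the 191 mm limit.
From 2R + T = 658: T = 658 − 370 = 288 mm.
Treads = 26 − 1 = 25; going = 25 × 288 = 7200 mm.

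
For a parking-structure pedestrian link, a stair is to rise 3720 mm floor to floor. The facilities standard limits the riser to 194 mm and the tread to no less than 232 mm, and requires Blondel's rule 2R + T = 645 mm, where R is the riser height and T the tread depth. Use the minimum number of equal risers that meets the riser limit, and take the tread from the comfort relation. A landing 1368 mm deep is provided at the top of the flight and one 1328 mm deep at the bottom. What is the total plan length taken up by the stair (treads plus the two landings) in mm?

7883 mm

At most 194 each: 3720/194 = 19.18, giving 20 risers.
Each riser is 3720/20 = 186 mm (≤ 194 mm).
T = 645 − 2·186 = 273 mm, which satisfies the 232 mm minimum.
Treads = 20 − 1 = 19; going = 19 × 273 = 5187 mm.
Enclosure = 5187 + 1368 + 1328 = 7883 mm.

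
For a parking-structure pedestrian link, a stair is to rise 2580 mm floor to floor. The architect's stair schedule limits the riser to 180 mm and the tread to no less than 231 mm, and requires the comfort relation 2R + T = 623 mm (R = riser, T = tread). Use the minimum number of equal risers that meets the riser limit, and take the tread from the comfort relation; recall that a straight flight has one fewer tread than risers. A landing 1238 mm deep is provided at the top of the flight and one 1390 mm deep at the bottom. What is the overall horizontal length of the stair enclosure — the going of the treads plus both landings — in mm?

2580 / 180 = 14.333 → round up to 15 risers.
Riser R = 2580 / 15 = 172 mm, within the 180 mm limit.
T = 623 − 2·172 = 279 mm, which satisfies the 231 mm minimum.
15 risers give 14 treads; going = 14 × 279 = 3906 mm.
Add landings: 3906 + 1238 + 1390 = 6534 mm.

6534 mm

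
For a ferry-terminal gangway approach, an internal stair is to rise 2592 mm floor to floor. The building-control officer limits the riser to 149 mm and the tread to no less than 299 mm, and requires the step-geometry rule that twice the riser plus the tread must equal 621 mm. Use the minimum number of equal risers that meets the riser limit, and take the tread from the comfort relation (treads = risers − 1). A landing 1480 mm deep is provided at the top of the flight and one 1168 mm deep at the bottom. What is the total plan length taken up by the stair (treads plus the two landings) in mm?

2592 / 149 = 17.396 → round up to 18 risers.
Each riser is 2592/18 = 144 mm (≤ 149 mm).
Tread T = 621 − 2 × 144 = 333 mm (≥ 299 mm).
Going = (18 − 1) × 333 = 5661 mm.
Enclosure = 5661 + 1480 + 1168 = 8309 mm.

8309 mm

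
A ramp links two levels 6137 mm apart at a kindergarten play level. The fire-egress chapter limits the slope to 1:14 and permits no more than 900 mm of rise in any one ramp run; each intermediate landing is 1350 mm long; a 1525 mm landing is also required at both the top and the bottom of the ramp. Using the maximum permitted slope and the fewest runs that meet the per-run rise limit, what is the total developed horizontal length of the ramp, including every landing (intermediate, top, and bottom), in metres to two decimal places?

6137 / 900 = 6.82, so 7 ramp runs are needed. That means 6 intermediate landings.
Ramp run (horizontal) at 1:14: 6137 × 14 = 85918 mm.
6 intermediate landings contribute 6 × 1350 = 8100 mm.
Top and bottom landings: 2 × 1525 = 3050 mm.
Total = 85918 + 8100 + 3050 = 97068 mm.
= 97.07 m.

97.07 m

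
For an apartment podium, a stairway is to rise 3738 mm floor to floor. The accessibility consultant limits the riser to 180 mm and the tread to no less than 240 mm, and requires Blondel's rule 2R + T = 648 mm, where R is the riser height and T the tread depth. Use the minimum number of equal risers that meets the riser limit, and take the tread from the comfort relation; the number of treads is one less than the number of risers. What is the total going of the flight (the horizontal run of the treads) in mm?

5840 mm

⌈3738/180⌉ = 21 risers.
Each riser is 3738/21 = 178 mm (≤ 180 mm).
From 2R + T = 648: T = 648 − 356 = 292 mm.
21 risers give 20 treads; going = 20 × 292 = 5840 mm.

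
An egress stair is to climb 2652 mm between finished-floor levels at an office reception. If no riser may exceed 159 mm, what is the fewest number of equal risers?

17 risers

At most 159 each: 2652/159 = 16.68, giving 17 risers.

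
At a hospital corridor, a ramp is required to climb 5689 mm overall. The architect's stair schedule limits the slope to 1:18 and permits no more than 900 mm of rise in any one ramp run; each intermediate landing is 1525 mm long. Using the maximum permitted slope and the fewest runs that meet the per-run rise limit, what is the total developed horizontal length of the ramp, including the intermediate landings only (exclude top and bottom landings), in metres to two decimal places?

111.55 m

5689 / 900 = 6.321 → round up to 7 ramp runs. That means 6 intermediate landings.
Horizontal run for 5689 mm of rise at 1:18 is 5689 × 18 = 102402 mm.
Intermediate landings: 6 × 1525 = 9150 mm.
Developed length = 102402 + 9150 = 111552 mm.
= 111.55 m.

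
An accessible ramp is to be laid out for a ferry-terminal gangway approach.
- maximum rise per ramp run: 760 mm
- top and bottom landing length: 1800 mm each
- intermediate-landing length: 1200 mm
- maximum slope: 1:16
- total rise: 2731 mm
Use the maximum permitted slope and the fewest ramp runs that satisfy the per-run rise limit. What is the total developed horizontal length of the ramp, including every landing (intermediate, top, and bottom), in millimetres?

50896 mm

2731 / 760 = 3.59, so 4 ramp runs are needed. That means 3 intermediate landings.
Ramp run (horizontal) at 1:16: 2731 × 16 = 43696 mm.
3 intermediate landings contribute 3 × 1200 = 3600 mm.
Top and bottom landings: 2 × 1800 = 3600 mm.
Total = 43696 + 3600 + 3600 = 50896 mm.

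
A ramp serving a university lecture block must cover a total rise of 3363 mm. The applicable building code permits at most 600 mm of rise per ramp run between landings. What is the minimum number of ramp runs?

6 runs

⌈3363/600⌉ = 6 ramp runs.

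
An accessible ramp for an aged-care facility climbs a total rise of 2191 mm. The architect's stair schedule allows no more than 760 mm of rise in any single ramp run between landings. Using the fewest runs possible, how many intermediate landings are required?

2191 / 760 = 2.883 → round up to 3 ramp runs.
3 runs are separated by 2 intermediate landings.

2 intermediate landings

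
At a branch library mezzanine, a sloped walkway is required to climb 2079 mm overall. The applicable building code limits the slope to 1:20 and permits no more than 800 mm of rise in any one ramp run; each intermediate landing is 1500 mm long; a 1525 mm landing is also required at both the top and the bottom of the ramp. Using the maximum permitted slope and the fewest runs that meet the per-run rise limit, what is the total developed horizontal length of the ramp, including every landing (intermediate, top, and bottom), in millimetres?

2079 / 800 = 2.60, so 3 ramp runs are needed. That means 2 intermediate landings.
Horizontal run for 2079 mm of rise at 1:20 is 2079 × 20 = 41580 mm.
2 intermediate landings contribute 2 × 1500 = 3000 mm.
Top and bottom landings: 2 × 1525 = 3050 mm.
Total = 41580 + 3000 + 3050 = 47630 mm.

47630 mm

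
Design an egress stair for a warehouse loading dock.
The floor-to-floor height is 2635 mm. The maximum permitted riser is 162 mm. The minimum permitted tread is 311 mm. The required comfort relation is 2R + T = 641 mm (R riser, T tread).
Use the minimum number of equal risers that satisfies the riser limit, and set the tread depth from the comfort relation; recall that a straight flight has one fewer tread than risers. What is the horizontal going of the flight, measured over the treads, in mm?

2635 / 162 = 16.265 → round up to 17 risers.
R = 2635 ÷ 17 = 155 mm.
T = 641 − 2·155 = 331 mm, which satisfies the 311 mm minimum.
17 risers give 16 treads; going = 16 × 331 = 5296 mm.

5296 mm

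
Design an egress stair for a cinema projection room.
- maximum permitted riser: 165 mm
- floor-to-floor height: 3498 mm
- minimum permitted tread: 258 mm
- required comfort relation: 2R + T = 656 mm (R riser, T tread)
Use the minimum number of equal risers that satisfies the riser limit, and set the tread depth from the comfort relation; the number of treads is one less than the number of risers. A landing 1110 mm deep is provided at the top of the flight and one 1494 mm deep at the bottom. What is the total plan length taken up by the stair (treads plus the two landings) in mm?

3498 / 165 = 21.20, so 22 risers are needed.
Each riser is 3498/22 = 159 mm (≤ 165 mm).
T = 656 − 2·159 = 338 mm, which satisfies the 258 mm minimum.
Treads = 22 − 1 = 21; going = 21 × 338 = 7098 mm.
Add landings: 7098 + 1110 + 1494 = 9702 mm.

9702 mm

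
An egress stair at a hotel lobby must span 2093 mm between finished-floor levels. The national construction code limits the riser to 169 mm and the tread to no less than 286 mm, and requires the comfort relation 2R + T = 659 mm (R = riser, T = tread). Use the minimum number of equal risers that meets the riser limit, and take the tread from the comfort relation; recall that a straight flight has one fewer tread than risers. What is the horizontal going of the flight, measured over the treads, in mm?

At most 169 each: 2093/169 = 12.38, giving 13 risers.
Each riser is 2093/13 = 161 mm (≤ 169 mm).
From 2R + T = 659: T = 659 − 322 = 337 mm.
Treads = 13 − 1 = 12; going = 12 × 337 = 4044 mm.

4044 mm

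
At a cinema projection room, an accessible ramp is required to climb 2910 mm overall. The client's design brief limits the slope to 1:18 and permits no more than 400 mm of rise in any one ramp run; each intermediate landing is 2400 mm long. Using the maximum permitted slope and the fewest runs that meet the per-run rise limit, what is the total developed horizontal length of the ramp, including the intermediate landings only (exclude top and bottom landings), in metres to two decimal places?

69.18 m

2910 / 400 = 7.275 → round up to 8 ramp runs. That means 7 intermediate landings.
Ramp run (horizontal) at 1:18: 2910 × 18 = 52380 mm.
7 intermediate landings contribute 7 × 2400 = 16800 mm.
Total developed length = 52380 + 16800 = 69180 mm.
= 69.18 m.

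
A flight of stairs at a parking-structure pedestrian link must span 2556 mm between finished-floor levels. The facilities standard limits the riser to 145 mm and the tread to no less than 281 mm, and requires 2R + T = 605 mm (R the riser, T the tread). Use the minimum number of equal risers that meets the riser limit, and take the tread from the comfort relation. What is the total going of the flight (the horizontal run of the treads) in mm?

5457 mm

2556 / 145 = 17.63, so 18 risers are needed.
Riser R = 2556 / 18 = 142 mm, within the 145 mm limit.
From 2R + T = 605: T = 605 − 284 = 321 mm.
Going = (18 − 1) × 321 = 5457 mm.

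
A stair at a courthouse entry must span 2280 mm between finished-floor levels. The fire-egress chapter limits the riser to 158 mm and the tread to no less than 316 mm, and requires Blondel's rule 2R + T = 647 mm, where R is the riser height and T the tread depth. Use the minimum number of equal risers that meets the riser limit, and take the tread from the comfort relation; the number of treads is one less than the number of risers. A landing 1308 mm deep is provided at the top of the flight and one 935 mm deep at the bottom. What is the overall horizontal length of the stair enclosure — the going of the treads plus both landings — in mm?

7045 mm

⌈2280/158⌉ = 15 risers.
R = 2280 ÷ 15 = 152 mm.
T = 647 − 2·152 = 343 mm, which satisfies the 316 mm minimum.
Treads = 15 − 1 = 14; going = 14 × 343 = 4802 mm.
Enclosure = 4802 + 1308 + 935 = 7045 mm.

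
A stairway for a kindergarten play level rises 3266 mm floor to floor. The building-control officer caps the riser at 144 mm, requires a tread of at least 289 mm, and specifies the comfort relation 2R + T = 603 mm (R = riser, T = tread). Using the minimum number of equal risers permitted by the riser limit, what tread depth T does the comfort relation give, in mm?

3266 / 144 = 22.68, so 23 risers are needed.
Each riser is 3266/23 = 142 mm (≤ 144 mm).
From 2R + T = 603: T = 603 − 284 = 319 mm.

319 mm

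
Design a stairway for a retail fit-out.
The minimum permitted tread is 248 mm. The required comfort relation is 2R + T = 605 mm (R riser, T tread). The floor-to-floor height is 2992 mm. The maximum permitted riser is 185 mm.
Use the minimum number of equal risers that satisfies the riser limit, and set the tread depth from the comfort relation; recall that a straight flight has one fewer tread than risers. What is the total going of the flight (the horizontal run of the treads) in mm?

2992 / 185 = 16.17, so 17 risers are needed.
Each riser is 2992/17 = 176 mm (≤ 185 mm).
Tread T = 605 − 2 × 176 = 253 mm (≥ 248 mm).
17 risers give 16 treads; going = 16 × 253 = 4048 mm.

4048 mm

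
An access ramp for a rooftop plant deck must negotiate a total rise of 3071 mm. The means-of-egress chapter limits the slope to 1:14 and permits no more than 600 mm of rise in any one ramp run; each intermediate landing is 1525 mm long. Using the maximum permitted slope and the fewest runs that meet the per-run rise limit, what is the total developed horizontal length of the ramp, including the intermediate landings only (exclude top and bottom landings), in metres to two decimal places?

50.62 m

At most 600 each: 3071/600 = 5.12, giving 6 ramp runs. That means 5 intermediate landings.
Horizontal run for 3071 mm of rise at 1:14 is 3071 × 14 = 42994 mm.
Intermediate landings: 5 × 1525 = 7625 mm.
Total developed length = 42994 + 7625 = 50619 mm.
= 50.62 m.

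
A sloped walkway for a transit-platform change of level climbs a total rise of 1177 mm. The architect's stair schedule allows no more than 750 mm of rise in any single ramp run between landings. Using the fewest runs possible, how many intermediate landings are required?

1177 / 750 = 1.569 → round up to 2 ramp runs.
2 runs are separated by 1 intermediate landings.

1 intermediate landings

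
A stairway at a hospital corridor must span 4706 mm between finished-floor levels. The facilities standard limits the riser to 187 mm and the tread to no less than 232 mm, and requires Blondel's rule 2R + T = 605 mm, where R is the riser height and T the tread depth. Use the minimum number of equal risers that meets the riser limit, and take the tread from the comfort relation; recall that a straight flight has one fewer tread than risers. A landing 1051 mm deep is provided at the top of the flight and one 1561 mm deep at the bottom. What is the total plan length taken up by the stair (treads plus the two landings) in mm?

8687 mm

4706 / 187 = 25.17, so 26 risers are needed.
Riser R = 4706 / 26 = 181 mm, within the 187 mm limit.
T = 605 − 2·181 = 243 mm, which satisfies the 232 mm minimum.
Treads = 26 − 1 = 25; going = 25 × 243 = 6075 mm.
Add landings: 6075 + 1051 + 1561 = 8687 mm.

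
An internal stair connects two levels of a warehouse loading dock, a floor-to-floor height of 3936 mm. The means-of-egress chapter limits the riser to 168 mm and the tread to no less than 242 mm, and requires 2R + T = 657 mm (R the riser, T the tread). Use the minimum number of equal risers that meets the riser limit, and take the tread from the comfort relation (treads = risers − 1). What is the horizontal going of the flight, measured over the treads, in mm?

7567 mm

At most 168 each: 3936/168 = 23.43, giving 24 risers.
R = 3936 ÷ 24 = 164 mm.
T = 657 − 2·164 = 329 mm, which satisfies the 242 mm minimum.
Treads = 24 − 1 = 23; going = 23 × 329 = 7567 mm.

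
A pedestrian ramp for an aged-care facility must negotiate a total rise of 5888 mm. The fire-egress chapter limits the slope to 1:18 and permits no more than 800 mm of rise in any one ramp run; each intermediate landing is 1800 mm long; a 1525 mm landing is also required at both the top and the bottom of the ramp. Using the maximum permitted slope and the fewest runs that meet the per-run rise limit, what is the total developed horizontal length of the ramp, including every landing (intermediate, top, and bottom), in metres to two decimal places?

At most 800 each: 5888/800 = 7.36, giving 8 ramp runs. That means 7 intermediate landings.
Horizontal run for 5888 mm of rise at 1:18 is 5888 × 18 = 105984 mm.
Intermediate landings: 7 × 1800 = 12600 mm.
Top and bottom landings: 2 × 1525 = 3050 mm.
Total = 105984 + 12600 + 3050 = 121634 mm.
= 121.63 m.

121.63 m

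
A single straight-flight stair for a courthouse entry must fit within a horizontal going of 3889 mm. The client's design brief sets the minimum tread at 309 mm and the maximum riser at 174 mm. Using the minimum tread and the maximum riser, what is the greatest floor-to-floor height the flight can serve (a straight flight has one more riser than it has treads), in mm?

Treads that fit: ⌊3889 / 309⌋ = 12.
Risers = treads + 1 = 13.
Maximum height = 13 × 174 = 2262 mm.

2262 mm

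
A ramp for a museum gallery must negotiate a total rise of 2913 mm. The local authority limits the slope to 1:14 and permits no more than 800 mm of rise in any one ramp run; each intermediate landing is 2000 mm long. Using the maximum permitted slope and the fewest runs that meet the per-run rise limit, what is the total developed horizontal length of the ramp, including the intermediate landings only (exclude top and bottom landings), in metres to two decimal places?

46.78 m

2913 / 800 = 3.64, so 4 ramp runs are needed. That means 3 intermediate landings.
Ramp run (horizontal) at 1:14: 2913 × 14 = 40782 mm.
Intermediate landings: 3 × 2000 = 6000 mm.
Total developed length = 40782 + 6000 = 46782 mm.
= 46.78 m.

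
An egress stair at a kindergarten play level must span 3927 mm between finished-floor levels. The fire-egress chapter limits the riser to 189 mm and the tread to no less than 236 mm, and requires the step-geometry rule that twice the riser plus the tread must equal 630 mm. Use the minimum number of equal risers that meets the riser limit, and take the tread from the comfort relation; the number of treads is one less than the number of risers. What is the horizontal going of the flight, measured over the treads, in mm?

5120 mm

3927 / 189 = 20.778 → round up to 21 risers.
R = 3927 ÷ 21 = 187 mm.
T = 630 − 2·187 = 256 mm, which satisfies the 236 mm minimum.
21 risers give 20 treads; going = 20 × 256 = 5120 mm.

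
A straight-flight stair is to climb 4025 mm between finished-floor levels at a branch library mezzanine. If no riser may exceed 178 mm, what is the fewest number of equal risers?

23 risers

4025 / 178 = 22.61, so 23 risers are needed.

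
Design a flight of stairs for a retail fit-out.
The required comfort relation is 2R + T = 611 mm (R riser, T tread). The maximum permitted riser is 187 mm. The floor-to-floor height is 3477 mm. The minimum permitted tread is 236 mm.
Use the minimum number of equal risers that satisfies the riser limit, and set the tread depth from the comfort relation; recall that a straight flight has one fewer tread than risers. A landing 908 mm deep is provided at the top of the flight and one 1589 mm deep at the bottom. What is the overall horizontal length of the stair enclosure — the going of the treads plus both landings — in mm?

3477 / 187 = 18.594 → round up to 19 risers.
Riser R = 3477 / 19 = 183 mm, within the 187 mm limit.
From 2R + T = 611: T = 611 − 366 = 245 mm.
Treads = 19 − 1 = 18; going = 18 × 245 = 4410 mm.
Add landings: 4410 + 908 + 1589 = 6907 mm.

6907 mm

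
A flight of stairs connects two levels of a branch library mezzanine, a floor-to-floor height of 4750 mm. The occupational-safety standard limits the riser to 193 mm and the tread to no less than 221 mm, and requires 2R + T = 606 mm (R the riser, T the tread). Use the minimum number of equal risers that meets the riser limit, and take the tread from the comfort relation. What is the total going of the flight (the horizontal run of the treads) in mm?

5424 mm

4750 / 193 = 24.611 → round up to 25 risers.
R = 4750 ÷ 25 = 190 mm.
Tread T = 606 − 2 × 190 = 226 mm (≥ 221 mm).
Going = (25 − 1) × 226 = 5424 mm.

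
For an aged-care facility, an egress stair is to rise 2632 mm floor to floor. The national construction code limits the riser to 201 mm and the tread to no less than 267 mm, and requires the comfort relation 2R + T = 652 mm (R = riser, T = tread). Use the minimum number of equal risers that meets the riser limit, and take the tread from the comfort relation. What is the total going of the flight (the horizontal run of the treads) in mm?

⌈2632/201⌉ = 14 risers.
Each riser is 2632/14 = 188 mm (≤ 201 mm).
T = 652 − 2·188 = 276 mm, which satisfies the 267 mm minimum.
Going = (14 − 1) × 276 = 3588 mm.

3588 mm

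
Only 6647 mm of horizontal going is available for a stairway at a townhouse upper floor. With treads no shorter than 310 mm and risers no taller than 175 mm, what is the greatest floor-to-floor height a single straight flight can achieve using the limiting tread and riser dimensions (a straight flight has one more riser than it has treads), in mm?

3850 mm

6647 / 310 = 21.44, so 21 treads fit.
Risers = treads + 1 = 22.
Maximum height = 22 × 175 = 3850 mm.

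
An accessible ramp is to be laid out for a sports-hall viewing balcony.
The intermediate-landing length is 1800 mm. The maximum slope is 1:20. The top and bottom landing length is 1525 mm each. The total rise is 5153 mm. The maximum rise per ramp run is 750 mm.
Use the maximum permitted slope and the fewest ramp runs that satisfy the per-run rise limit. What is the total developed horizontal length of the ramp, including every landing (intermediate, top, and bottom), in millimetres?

5153 / 750 = 6.871 → round up to 7 ramp runs. That means 6 intermediate landings.
Horizontal run for 5153 mm of rise at 1:20 is 5153 × 20 = 103060 mm.
Intermediate landings: 6 × 1800 = 10800 mm.
Top and bottom landings: 2 × 1525 = 3050 mm.
Total = 103060 + 10800 + 3050 = 116910 mm.

116910 mm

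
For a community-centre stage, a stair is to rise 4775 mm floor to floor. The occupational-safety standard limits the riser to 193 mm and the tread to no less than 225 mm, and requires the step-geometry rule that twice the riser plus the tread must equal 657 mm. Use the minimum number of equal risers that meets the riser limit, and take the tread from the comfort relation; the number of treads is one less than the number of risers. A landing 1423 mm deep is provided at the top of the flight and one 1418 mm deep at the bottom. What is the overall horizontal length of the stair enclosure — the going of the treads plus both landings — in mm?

9441 mm

4775 / 193 = 24.74, so 25 risers are needed.
Each riser is 4775/25 = 191 mm (≤ 193 mm).
Tread T = 657 − 2 × 191 = 275 mm (≥ 225 mm).
Going = (25 − 1) × 275 = 6600 mm.
Add landings: 6600 + 1423 + 1418 = 9441 mm.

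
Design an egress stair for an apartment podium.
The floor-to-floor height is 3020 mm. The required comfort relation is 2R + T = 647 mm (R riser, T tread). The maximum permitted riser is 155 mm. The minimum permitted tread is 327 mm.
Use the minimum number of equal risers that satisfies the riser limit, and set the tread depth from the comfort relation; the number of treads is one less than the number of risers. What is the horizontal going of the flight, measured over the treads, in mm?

6555 mm

At most 155 each: 3020/155 = 19.48, giving 20 risers.
R = 3020 ÷ 20 = 151 mm.
T = 647 − 2·151 = 345 mm, which satisfies the 327 mm minimum.
20 risers give 19 treads; going = 19 × 345 = 6555 mm.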